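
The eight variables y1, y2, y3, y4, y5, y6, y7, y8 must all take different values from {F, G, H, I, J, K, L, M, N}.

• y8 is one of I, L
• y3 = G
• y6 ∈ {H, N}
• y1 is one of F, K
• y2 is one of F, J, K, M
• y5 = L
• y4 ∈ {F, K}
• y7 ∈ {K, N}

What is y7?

y3 has just one choice, so y3 = G.
That leaves y5 = L. Remove L from y8.
That leaves y8 = I.
The 2 variables y1 and y4 are confined to {F, K}, which locks those values in; drop them from y2, y7.
So y7 = N.

N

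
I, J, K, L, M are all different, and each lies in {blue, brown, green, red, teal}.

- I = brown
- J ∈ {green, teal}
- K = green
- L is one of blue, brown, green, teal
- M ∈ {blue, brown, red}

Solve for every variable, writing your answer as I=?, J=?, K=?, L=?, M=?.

I=brown, J=teal, K=green, L=blue, M=red

I must be brown (only option left). Remove brown from L, M.
K's domain is down to {green}, so K = green. Strike green from J, L.
J must be teal (only option left). So L can't be teal.
L has just one choice, so L = blue. Eliminate blue elsewhere: M.
That leaves M = red.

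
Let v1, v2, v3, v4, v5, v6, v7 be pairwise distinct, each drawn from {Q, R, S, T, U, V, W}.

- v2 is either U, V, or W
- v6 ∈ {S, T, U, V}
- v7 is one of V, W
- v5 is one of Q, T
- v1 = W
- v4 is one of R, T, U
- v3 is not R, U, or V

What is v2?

v1's domain is down to {W}, so v1 = W. Strike W from v2, v3, v7.
v7 must be V (only option left). So v2, v6 can't be V.
So v2 = U.

U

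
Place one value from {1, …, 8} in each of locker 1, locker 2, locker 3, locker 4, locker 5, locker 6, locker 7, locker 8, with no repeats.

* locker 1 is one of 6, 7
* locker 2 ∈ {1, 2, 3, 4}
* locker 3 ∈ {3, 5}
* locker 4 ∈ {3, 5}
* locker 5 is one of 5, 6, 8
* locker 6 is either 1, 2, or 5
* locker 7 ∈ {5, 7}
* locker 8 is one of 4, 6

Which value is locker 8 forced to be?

The 8 variables draw from only 8 values {1, 2, 3, 4, 5, 6, 7, 8}, so each is used; only locker 5 can be 8, hence locker 5 = 8.
locker 3 and locker 4 between them cover only {3, 5} — a naked pair. Remove those values from locker 2, locker 6, locker 7.
That leaves locker 7 = 7. Eliminate 7 elsewhere: locker 1.
locker 1's domain is down to {6}, so locker 1 = 6. Eliminate 6 elsewhere: locker 8.
So locker 8 = 4.

4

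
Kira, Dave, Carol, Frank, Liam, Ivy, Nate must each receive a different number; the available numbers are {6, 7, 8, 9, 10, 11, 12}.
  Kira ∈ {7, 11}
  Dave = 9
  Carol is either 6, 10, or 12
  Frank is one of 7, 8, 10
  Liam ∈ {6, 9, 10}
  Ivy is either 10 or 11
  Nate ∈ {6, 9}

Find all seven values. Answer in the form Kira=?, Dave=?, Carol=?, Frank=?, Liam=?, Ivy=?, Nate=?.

Dave's domain is down to {9}, so Dave = 9. Remove 9 from Liam, Nate.
Nate has just one choice, so Nate = 6. So Carol, Liam can't be 6.
Liam must be 10 (only option left). Remove 10 from Carol, Frank, Ivy.
That leaves Ivy = 11. Strike 11 from Kira.
Kira must be 7 (only option left). Remove 7 from Frank.
Carol's domain is down to {12}, so Carol = 12.
Frank has just one choice, so Frank = 8.

Kira=7, Dave=9, Carol=12, Frank=8, Liam=10, Ivy=11, Nate=6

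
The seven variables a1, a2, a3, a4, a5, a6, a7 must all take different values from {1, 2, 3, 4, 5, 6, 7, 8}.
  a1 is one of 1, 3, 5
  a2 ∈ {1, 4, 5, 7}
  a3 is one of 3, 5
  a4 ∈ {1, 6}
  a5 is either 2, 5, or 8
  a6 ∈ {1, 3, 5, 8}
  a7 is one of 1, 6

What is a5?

a4 and a7 share exactly the 2 values {1, 6}; by pigeonhole those values go to them, so strike 1, 6 from a1, a2, a6.
The 2 variables a1 and a3 are confined to {3, 5}, which locks those values in; drop them from a2, a5, a6.
a6's domain is down to {8}, so a6 = 8. So a5 can't be 8.
So a5 = 2.

2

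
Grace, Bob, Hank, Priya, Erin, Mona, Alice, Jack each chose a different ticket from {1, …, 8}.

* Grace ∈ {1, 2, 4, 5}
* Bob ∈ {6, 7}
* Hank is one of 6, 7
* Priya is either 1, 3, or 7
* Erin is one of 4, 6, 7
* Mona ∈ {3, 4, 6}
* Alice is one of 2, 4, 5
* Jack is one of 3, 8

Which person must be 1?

Priya

The 8 variables together cover exactly {1, 2, 3, 4, 5, 6, 7, 8} — 8 values for 8 variables — and 8 appears only in Jack's list, so Jack = 8.
The 2 variables Bob and Hank are confined to {6, 7}, which locks those values in; drop them from Priya, Erin, Mona.
Erin's domain is down to {4}, so Erin = 4. Remove 4 from Grace, Mona, Alice.
That leaves Mona = 3. So Priya can't be 3.
So 1 goes to Priya.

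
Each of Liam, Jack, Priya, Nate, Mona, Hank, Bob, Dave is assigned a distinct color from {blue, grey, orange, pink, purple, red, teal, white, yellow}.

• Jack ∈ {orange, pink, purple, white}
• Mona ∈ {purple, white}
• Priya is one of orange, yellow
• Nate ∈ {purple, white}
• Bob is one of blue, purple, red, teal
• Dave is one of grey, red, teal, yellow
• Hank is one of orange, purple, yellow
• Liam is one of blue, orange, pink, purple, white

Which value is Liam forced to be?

blue

The 2 variables Nate and Mona are confined to {purple, white}, which locks those values in; drop them from Liam, Jack, Hank, Bob.
The 2 variables Priya and Hank are confined to {orange, yellow}, which locks those values in; drop them from Liam, Jack, Dave.
Jack's domain is down to {pink}, so Jack = pink. Remove pink from Liam.
So Liam = blue.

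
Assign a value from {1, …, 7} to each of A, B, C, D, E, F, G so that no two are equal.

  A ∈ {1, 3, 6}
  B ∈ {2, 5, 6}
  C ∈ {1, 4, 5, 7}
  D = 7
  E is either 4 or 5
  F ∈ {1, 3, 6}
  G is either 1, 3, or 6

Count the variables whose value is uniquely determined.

2

D must be 7 (only option left). Remove 7 from C.
The 6 still-open variables together cover exactly {1, 2, 3, 4, 5, 6} — 6 values for 6 variables — and 2 appears only in B's list, so B = 2.
A, F, G between them cover only {1, 3, 6} — a naked triple. Remove those values from C.
Determined: B=2, D=7. The other variables each still have more than one consistent value. That makes 2.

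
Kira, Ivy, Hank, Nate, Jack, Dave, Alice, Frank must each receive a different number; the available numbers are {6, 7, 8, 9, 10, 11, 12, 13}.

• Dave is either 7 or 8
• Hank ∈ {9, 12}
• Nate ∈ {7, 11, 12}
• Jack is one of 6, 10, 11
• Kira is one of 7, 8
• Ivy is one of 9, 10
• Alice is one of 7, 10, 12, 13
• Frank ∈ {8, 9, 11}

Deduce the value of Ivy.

10

Among the 8 variables, 6 fits only Jack (and all 8 values in {6, 7, 8, 9, 10, 11, 12, 13} must be used), so Jack = 6.
Among the 7 still-open variables, 13 fits only Alice (and all 7 values in {7, 8, 9, 10, 11, 12, 13} must be used), so Alice = 13.
The 6 still-open variables together cover exactly {7, 8, 9, 10, 11, 12} — 6 values for 6 variables — and 10 appears only in Ivy's list, so Ivy = 10.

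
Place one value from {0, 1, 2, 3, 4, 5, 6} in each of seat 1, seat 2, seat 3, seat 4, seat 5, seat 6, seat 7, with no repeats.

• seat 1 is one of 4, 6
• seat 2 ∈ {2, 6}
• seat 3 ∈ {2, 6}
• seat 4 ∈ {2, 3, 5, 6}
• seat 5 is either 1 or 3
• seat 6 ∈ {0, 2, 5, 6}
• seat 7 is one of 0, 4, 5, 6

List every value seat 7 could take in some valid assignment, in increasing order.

The 7 variables draw from only 7 values {0, 1, 2, 3, 4, 5, 6}, so each is used; only seat 5 can be 1, hence seat 5 = 1.
Among the 6 still-open variables, 3 fits only seat 4 (and all 6 values in {0, 2, 3, 4, 5, 6} must be used), so seat 4 = 3.
seat 2 and seat 3 share exactly the 2 values {2, 6}; by pigeonhole those values go to them, so strike 2, 6 from seat 1, seat 6, seat 7.
That leaves seat 1 = 4. Remove 4 from seat 7.
No further eliminations apply; seat 7 can still be any of 0, 5.

0, 5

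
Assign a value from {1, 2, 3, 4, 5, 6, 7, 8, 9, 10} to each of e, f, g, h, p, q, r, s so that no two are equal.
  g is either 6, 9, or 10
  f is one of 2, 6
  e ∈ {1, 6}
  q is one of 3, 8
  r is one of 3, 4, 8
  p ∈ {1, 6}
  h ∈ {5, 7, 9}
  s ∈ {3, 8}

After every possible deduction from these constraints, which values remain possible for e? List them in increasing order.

1, 6

e and p between them cover only {1, 6} — a naked pair. Remove those values from f, g.
f's domain is down to {2}, so f = 2.
q and s between them cover only {3, 8} — a naked pair. Remove those values from r.
That leaves r = 4.
No further eliminations apply; e can still be any of 1, 6.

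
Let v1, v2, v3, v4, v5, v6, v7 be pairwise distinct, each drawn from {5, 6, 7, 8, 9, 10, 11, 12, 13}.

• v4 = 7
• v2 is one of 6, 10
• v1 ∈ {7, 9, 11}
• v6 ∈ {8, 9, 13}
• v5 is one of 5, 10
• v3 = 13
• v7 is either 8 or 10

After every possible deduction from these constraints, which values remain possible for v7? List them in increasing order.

v3 has just one choice, so v3 = 13. So v6 can't be 13.
v4 must be 7 (only option left). So v1 can't be 7.
No further eliminations apply; v7 can still be any of 8, 10.

8, 10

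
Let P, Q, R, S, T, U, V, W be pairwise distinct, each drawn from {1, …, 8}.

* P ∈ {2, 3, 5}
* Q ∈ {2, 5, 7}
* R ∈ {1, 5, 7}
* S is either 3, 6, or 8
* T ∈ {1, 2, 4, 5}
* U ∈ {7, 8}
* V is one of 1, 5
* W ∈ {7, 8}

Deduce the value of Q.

The 8 variables together cover exactly {1, 2, 3, 4, 5, 6, 7, 8} — 8 values for 8 variables — and 4 appears only in T's list, so T = 4.
Among the 7 still-open variables, 6 fits only S (and all 7 values in {1, 2, 3, 5, 6, 7, 8} must be used), so S = 6.
The 6 still-open variables together cover exactly {1, 2, 3, 5, 7, 8} — 6 values for 6 variables — and 3 appears only in P's list, so P = 3.
The 5 still-open variables together cover exactly {1, 2, 5, 7, 8} — 5 values for 5 variables — and 2 appears only in Q's list, so Q = 2.

2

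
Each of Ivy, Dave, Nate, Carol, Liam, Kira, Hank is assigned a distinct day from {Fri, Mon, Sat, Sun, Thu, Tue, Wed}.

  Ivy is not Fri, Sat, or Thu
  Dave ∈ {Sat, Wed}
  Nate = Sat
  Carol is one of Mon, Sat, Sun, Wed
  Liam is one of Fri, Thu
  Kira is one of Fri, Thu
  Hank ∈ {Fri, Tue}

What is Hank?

Tue

Nate's domain is down to {Sat}, so Nate = Sat. Strike Sat from Dave, Carol.
Dave's domain is down to {Wed}, so Dave = Wed. Eliminate Wed elsewhere: Ivy, Carol.
Liam and Kira share exactly the 2 values {Fri, Thu}; by pigeonhole those values go to them, so strike Fri, Thu from Hank.
So Hank = Tue.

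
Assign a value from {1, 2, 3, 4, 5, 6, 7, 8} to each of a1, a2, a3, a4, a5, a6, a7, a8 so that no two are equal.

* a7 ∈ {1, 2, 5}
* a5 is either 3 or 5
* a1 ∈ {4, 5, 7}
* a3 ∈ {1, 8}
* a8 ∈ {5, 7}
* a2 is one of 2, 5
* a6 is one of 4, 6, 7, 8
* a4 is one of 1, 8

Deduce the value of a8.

The 8 variables draw from only 8 values {1, 2, 3, 4, 5, 6, 7, 8}, so each is used; only a5 can be 3, hence a5 = 3.
Among the 7 still-open variables, 6 fits only a6 (and all 7 values in {1, 2, 4, 5, 6, 7, 8} must be used), so a6 = 6.
The 6 still-open variables draw from only 6 values {1, 2, 4, 5, 7, 8}, so each is used; only a1 can be 4, hence a1 = 4.
Among the 5 still-open variables, 7 fits only a8 (and all 5 values in {1, 2, 5, 7, 8} must be used), so a8 = 7.

7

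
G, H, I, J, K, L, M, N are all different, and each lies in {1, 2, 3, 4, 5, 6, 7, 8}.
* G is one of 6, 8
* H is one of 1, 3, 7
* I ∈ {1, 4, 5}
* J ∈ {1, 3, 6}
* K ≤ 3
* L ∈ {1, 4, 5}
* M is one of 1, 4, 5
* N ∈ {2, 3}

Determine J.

6

The 8 variables draw from only 8 values {1, 2, 3, 4, 5, 6, 7, 8}, so each is used; only H can be 7, hence H = 7.
The 7 still-open variables together cover exactly {1, 2, 3, 4, 5, 6, 8} — 7 values for 7 variables — and 8 appears only in G's list, so G = 8.
The 6 still-open variables together cover exactly {1, 2, 3, 4, 5, 6} — 6 values for 6 variables — and 6 appears only in J's list, so J = 6.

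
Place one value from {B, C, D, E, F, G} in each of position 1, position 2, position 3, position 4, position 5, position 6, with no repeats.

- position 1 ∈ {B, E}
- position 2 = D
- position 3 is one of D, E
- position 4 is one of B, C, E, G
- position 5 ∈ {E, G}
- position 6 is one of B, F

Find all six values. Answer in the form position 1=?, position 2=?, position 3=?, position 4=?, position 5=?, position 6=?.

position 2's domain is down to {D}, so position 2 = D. Eliminate D elsewhere: position 3.
position 3's domain is down to {E}, so position 3 = E. Eliminate E elsewhere: position 1, position 4, position 5.
position 5 must be G (only option left). Eliminate G elsewhere: position 4.
That leaves position 1 = B. Eliminate B elsewhere: position 4, position 6.
That leaves position 4 = C.
position 6's domain is down to {F}, so position 6 = F.

position 1=B, position 2=D, position 3=E, position 4=C, position 5=G, position 6=F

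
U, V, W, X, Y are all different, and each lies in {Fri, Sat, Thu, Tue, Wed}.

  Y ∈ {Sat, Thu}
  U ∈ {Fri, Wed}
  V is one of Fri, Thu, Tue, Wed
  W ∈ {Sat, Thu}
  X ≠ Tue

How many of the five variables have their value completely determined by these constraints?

The 5 variables draw from only 5 values {Fri, Sat, Thu, Tue, Wed}, so each is used; only V can be Tue, hence V = Tue.
W and Y share exactly the 2 values {Sat, Thu}; by pigeonhole those values go to them, so strike Sat, Thu from X.
Determined: V=Tue. The other variables each still have more than one consistent value. That makes 1.

1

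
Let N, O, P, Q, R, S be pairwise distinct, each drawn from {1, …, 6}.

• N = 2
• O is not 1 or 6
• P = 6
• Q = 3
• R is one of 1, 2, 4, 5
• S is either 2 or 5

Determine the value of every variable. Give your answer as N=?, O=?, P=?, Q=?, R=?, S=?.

N=2, O=4, P=6, Q=3, R=1, S=5

N has just one choice, so N = 2. Strike 2 from O, R, S.
P's domain is down to {6}, so P = 6.
That leaves Q = 3. Eliminate 3 elsewhere: O.
S has just one choice, so S = 5. So O, R can't be 5.
That leaves O = 4. Strike 4 from R.
That leaves R = 1.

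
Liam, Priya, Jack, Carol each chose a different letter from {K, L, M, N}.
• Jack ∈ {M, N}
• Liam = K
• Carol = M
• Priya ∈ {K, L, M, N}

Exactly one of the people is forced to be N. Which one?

Jack

Liam has just one choice, so Liam = K. Eliminate K elsewhere: Priya.
Carol has just one choice, so Carol = M. So Priya, Jack can't be M.
So N goes to Jack.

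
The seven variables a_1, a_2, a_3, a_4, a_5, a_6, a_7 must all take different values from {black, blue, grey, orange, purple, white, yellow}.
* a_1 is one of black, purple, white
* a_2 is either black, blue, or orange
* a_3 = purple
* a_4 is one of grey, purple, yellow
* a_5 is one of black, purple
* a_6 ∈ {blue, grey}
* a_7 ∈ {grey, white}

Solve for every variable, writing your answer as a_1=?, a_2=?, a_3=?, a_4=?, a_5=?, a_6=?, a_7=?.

a_1=white, a_2=orange, a_3=purple, a_4=yellow, a_5=black, a_6=blue, a_7=grey

a_3 must be purple (only option left). Strike purple from a_1, a_4, a_5.
a_5 has just one choice, so a_5 = black. Remove black from a_1, a_2.
a_1's domain is down to {white}, so a_1 = white. Strike white from a_7.
a_7's domain is down to {grey}, so a_7 = grey. Remove grey from a_4, a_6.
a_4's domain is down to {yellow}, so a_4 = yellow.
a_6's domain is down to {blue}, so a_6 = blue. Remove blue from a_2.
a_2 has just one choice, so a_2 = orange.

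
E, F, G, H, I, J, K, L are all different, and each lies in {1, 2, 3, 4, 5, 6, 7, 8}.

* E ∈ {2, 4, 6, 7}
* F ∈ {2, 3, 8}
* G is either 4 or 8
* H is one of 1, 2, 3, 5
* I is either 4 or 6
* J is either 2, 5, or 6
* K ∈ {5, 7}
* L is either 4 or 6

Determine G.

8

Among the 8 variables, 1 fits only H (and all 8 values in {1, 2, 3, 4, 5, 6, 7, 8} must be used), so H = 1.
The 7 still-open variables together cover exactly {2, 3, 4, 5, 6, 7, 8} — 7 values for 7 variables — and 3 appears only in F's list, so F = 3.
Among the 6 still-open variables, 8 fits only G (and all 6 values in {2, 4, 5, 6, 7, 8} must be used), so G = 8.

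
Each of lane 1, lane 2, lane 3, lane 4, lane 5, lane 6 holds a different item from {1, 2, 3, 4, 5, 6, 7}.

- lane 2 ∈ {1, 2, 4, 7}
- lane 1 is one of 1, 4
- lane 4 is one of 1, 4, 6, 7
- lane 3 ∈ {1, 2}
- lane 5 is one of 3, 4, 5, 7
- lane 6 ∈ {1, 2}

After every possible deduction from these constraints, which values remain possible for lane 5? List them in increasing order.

3, 5

lane 3 and lane 6 share exactly the 2 values {1, 2}; by pigeonhole those values go to them, so strike 1, 2 from lane 1, lane 2, lane 4.
lane 1 has just one choice, so lane 1 = 4. Eliminate 4 elsewhere: lane 2, lane 4, lane 5.
lane 2 must be 7 (only option left). Strike 7 from lane 4, lane 5.
That leaves lane 4 = 6.
No further eliminations apply; lane 5 can still be any of 3, 5.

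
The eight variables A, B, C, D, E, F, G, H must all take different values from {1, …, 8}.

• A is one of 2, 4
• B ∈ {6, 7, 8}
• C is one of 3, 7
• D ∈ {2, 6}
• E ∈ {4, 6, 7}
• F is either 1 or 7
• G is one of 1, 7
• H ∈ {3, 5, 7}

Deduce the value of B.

8

The 8 variables draw from only 8 values {1, 2, 3, 4, 5, 6, 7, 8}, so each is used; only H can be 5, hence H = 5.
Among the 7 still-open variables, 3 fits only C (and all 7 values in {1, 2, 3, 4, 6, 7, 8} must be used), so C = 3.
The 6 still-open variables draw from only 6 values {1, 2, 4, 6, 7, 8}, so each is used; only B can be 8, hence B = 8.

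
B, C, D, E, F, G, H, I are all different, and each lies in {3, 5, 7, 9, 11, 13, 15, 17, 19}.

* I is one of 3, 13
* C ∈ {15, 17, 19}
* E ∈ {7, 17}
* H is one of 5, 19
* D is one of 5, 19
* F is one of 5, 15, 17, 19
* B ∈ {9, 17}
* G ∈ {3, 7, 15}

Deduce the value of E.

7

Among the 8 variables, 9 fits only B (and all 8 values in {3, 5, 7, 9, 13, 15, 17, 19} must be used), so B = 9.
Among the 7 still-open variables, 13 fits only I (and all 7 values in {3, 5, 7, 13, 15, 17, 19} must be used), so I = 13.
Among the 6 still-open variables, 3 fits only G (and all 6 values in {3, 5, 7, 15, 17, 19} must be used), so G = 3.
The 5 still-open variables together cover exactly {5, 7, 15, 17, 19} — 5 values for 5 variables — and 7 appears only in E's list, so E = 7.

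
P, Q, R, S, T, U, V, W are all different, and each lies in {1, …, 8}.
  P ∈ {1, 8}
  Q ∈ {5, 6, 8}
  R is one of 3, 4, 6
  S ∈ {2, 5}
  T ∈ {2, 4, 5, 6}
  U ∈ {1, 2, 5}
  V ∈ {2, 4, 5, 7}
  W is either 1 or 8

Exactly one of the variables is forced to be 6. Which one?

Q

The 8 variables together cover exactly {1, 2, 3, 4, 5, 6, 7, 8} — 8 values for 8 variables — and 3 appears only in R's list, so R = 3.
Among the 7 still-open variables, 7 fits only V (and all 7 values in {1, 2, 4, 5, 6, 7, 8} must be used), so V = 7.
The 6 still-open variables draw from only 6 values {1, 2, 4, 5, 6, 8}, so each is used; only T can be 4, hence T = 4.
The 5 still-open variables draw from only 5 values {1, 2, 5, 6, 8}, so each is used; only Q can be 6, hence Q = 6.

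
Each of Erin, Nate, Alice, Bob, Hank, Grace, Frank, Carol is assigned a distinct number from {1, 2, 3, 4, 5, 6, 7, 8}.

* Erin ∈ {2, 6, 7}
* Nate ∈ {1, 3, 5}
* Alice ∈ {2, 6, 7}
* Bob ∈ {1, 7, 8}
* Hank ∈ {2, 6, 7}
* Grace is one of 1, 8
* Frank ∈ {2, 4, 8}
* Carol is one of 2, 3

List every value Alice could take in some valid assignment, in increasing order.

Among the 8 variables, 4 fits only Frank (and all 8 values in {1, 2, 3, 4, 5, 6, 7, 8} must be used), so Frank = 4.
The 7 still-open variables draw from only 7 values {1, 2, 3, 5, 6, 7, 8}, so each is used; only Nate can be 5, hence Nate = 5.
The 6 still-open variables together cover exactly {1, 2, 3, 6, 7, 8} — 6 values for 6 variables — and 3 appears only in Carol's list, so Carol = 3.
The 3 variables Erin, Alice, Hank are confined to {2, 6, 7}, which locks those values in; drop them from Bob.
No further eliminations apply; Alice can still be any of 2, 6, 7.

2, 6, 7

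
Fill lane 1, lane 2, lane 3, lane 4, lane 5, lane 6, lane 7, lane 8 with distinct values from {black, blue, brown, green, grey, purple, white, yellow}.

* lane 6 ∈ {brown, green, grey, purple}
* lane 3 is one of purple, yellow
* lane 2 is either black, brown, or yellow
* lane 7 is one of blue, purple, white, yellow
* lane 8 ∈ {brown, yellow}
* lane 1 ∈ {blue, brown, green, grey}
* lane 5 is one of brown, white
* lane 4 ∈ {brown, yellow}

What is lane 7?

The 8 variables together cover exactly {black, blue, brown, green, grey, purple, white, yellow} — 8 values for 8 variables — and black appears only in lane 2's list, so lane 2 = black.
lane 4 and lane 8 between them cover only {brown, yellow} — a naked pair. Remove those values from lane 1, lane 3, lane 5, lane 6, lane 7.
lane 3 has just one choice, so lane 3 = purple. Remove purple from lane 6, lane 7.
lane 5 has just one choice, so lane 5 = white. So lane 7 can't be white.
So lane 7 = blue.

blue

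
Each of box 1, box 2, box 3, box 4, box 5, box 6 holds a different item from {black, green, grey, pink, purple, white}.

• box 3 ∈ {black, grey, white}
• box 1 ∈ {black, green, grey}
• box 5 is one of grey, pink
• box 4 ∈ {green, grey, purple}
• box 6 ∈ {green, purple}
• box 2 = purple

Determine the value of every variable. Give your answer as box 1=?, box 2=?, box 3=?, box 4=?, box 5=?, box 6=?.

box 1=black, box 2=purple, box 3=white, box 4=grey, box 5=pink, box 6=green

box 2 must be purple (only option left). Eliminate purple elsewhere: box 4, box 6.
box 6 has just one choice, so box 6 = green. Remove green from box 1, box 4.
box 4's domain is down to {grey}, so box 4 = grey. Remove grey from box 1, box 3, box 5.
That leaves box 5 = pink.
That leaves box 1 = black. Remove black from box 3.
That leaves box 3 = white.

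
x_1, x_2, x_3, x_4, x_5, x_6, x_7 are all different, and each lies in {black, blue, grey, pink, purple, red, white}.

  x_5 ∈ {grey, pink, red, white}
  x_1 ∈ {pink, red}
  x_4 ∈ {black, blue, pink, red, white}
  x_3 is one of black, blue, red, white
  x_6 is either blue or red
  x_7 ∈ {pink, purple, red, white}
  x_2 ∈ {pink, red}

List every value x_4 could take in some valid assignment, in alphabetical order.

black, white

The 7 variables together cover exactly {black, blue, grey, pink, purple, red, white} — 7 values for 7 variables — and grey appears only in x_5's list, so x_5 = grey.
The 6 still-open variables draw from only 6 values {black, blue, pink, purple, red, white}, so each is used; only x_7 can be purple, hence x_7 = purple.
x_1 and x_2 between them cover only {pink, red} — a naked pair. Remove those values from x_3, x_4, x_6.
x_6 must be blue (only option left). Eliminate blue elsewhere: x_3, x_4.
No further eliminations apply; x_4 can still be any of black, white.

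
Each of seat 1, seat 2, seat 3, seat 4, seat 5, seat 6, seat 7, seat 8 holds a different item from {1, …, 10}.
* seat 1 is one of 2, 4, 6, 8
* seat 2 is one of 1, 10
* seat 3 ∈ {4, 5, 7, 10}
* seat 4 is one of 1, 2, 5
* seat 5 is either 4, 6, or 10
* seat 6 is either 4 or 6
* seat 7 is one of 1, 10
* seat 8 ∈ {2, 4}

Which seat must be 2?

Among the 8 variables, 7 fits only seat 3 (and all 8 values in {1, 2, 4, 5, 6, 7, 8, 10} must be used), so seat 3 = 7.
Among the 7 still-open variables, 5 fits only seat 4 (and all 7 values in {1, 2, 4, 5, 6, 8, 10} must be used), so seat 4 = 5.
Among the 6 still-open variables, 8 fits only seat 1 (and all 6 values in {1, 2, 4, 6, 8, 10} must be used), so seat 1 = 8.
Among the 5 still-open variables, 2 fits only seat 8 (and all 5 values in {1, 2, 4, 6, 10} must be used), so seat 8 = 2.

seat 8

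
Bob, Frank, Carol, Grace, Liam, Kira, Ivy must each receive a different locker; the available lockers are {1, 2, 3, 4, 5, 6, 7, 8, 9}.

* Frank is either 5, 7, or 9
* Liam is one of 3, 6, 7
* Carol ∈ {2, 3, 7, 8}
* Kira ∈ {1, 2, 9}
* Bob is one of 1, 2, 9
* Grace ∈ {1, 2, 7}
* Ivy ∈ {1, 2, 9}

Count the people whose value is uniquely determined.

The 3 variables Bob, Kira, Ivy are confined to {1, 2, 9}, which locks those values in; drop them from Frank, Carol, Grace.
Grace must be 7 (only option left). Remove 7 from Frank, Carol, Liam.
That leaves Frank = 5.
Determined: Frank=5, Grace=7. The other people each still have more than one consistent value. That makes 2.

2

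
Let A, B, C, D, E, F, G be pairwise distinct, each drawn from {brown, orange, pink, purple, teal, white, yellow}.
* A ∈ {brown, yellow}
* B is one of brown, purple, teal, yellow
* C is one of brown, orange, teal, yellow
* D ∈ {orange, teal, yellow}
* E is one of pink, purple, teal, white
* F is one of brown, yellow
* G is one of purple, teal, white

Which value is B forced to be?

The 7 variables together cover exactly {brown, orange, pink, purple, teal, white, yellow} — 7 values for 7 variables — and pink appears only in E's list, so E = pink.
Among the 6 still-open variables, white fits only G (and all 6 values in {brown, orange, purple, teal, white, yellow} must be used), so G = white.
The 5 still-open variables draw from only 5 values {brown, orange, purple, teal, yellow}, so each is used; only B can be purple, hence B = purple.

purple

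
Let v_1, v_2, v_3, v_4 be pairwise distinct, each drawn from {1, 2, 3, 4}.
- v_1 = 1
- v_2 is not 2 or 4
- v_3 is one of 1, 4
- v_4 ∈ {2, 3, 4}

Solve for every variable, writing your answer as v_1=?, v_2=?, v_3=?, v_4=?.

v_1's domain is down to {1}, so v_1 = 1. Strike 1 from v_2, v_3.
v_2 must be 3 (only option left). Remove 3 from v_4.
v_3 has just one choice, so v_3 = 4. Remove 4 from v_4.
That leaves v_4 = 2.

v_1=1, v_2=3, v_3=4, v_4=2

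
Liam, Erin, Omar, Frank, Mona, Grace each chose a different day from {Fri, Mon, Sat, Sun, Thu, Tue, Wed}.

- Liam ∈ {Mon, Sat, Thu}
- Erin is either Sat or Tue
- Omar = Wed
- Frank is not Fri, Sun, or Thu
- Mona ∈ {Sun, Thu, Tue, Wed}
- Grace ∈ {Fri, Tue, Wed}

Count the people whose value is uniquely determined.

Omar's domain is down to {Wed}, so Omar = Wed. Remove Wed from Frank, Mona, Grace.
Determined: Omar=Wed. The other people each still have more than one consistent value. That makes 1.

1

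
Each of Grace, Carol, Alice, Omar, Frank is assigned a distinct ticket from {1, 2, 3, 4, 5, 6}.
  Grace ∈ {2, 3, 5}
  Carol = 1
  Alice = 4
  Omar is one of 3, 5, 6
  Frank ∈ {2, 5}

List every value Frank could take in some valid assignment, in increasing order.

2, 5

Carol must be 1 (only option left).
That leaves Alice = 4.
No further eliminations apply; Frank can still be any of 2, 5.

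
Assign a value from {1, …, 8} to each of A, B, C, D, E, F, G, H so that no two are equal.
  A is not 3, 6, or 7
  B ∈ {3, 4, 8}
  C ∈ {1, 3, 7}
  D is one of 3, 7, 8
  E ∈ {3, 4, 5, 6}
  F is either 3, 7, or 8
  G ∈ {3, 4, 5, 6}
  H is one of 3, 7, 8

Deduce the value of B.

The 8 variables together cover exactly {1, 2, 3, 4, 5, 6, 7, 8} — 8 values for 8 variables — and 2 appears only in A's list, so A = 2.
The 7 still-open variables together cover exactly {1, 3, 4, 5, 6, 7, 8} — 7 values for 7 variables — and 1 appears only in C's list, so C = 1.
D, F, H between them cover only {3, 7, 8} — a naked triple. Remove those values from B, E, G.
So B = 4.

4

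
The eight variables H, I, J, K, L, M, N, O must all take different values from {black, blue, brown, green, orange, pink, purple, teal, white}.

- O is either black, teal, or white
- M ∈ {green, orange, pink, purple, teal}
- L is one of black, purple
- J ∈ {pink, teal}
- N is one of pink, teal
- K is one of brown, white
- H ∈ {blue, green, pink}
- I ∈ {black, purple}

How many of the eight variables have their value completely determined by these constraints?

2

The 2 variables I and L are confined to {black, purple}, which locks those values in; drop them from M, O.
The 2 variables J and N are confined to {pink, teal}, which locks those values in; drop them from H, M, O.
O has just one choice, so O = white. Remove white from K.
K has just one choice, so K = brown.
Determined: K=brown, O=white. The other variables each still have more than one consistent value. That makes 2.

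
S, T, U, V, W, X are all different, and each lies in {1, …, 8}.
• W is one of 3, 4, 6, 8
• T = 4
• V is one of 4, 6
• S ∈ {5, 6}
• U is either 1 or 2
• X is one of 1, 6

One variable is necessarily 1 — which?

T's domain is down to {4}, so T = 4. Remove 4 from V, W.
V's domain is down to {6}, so V = 6. So S, W, X can't be 6.
So 1 goes to X.

X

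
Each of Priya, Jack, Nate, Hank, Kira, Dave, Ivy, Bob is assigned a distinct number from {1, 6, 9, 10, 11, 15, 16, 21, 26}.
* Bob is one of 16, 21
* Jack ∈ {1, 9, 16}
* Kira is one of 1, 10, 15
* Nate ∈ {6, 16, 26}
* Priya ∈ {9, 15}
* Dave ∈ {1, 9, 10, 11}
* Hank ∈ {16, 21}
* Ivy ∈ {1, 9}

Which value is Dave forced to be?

11

The 2 variables Hank and Bob are confined to {16, 21}, which locks those values in; drop them from Jack, Nate.
Jack and Ivy between them cover only {1, 9} — a naked pair. Remove those values from Priya, Kira, Dave.
Priya has just one choice, so Priya = 15. Strike 15 from Kira.
That leaves Kira = 10. Eliminate 10 elsewhere: Dave.
So Dave = 11.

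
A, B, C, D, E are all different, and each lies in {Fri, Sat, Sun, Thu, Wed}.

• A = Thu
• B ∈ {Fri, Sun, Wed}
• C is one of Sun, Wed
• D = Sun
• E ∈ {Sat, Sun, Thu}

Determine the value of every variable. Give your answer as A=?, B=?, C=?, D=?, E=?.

A=Thu, B=Fri, C=Wed, D=Sun, E=Sat

A must be Thu (only option left). Strike Thu from E.
That leaves D = Sun. Strike Sun from B, C, E.
E's domain is down to {Sat}, so E = Sat.
C has just one choice, so C = Wed. Eliminate Wed elsewhere: B.
B's domain is down to {Fri}, so B = Fri.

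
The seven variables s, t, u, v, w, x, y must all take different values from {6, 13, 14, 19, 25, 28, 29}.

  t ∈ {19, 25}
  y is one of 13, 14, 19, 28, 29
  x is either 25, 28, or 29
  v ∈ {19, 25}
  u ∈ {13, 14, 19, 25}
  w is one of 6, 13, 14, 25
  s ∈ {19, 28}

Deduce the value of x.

29

The 7 variables draw from only 7 values {6, 13, 14, 19, 25, 28, 29}, so each is used; only w can be 6, hence w = 6.
t and v share exactly the 2 values {19, 25}; by pigeonhole those values go to them, so strike 19, 25 from s, u, x, y.
s has just one choice, so s = 28. Remove 28 from x, y.
So x = 29.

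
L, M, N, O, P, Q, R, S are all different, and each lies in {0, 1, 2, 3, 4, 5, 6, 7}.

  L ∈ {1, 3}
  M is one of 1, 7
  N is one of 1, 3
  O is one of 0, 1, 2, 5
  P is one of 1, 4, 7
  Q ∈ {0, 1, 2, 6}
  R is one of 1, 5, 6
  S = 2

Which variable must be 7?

S's domain is down to {2}, so S = 2. Remove 2 from O, Q.
The 7 still-open variables draw from only 7 values {0, 1, 3, 4, 5, 6, 7}, so each is used; only P can be 4, hence P = 4.
The 6 still-open variables draw from only 6 values {0, 1, 3, 5, 6, 7}, so each is used; only M can be 7, hence M = 7.

M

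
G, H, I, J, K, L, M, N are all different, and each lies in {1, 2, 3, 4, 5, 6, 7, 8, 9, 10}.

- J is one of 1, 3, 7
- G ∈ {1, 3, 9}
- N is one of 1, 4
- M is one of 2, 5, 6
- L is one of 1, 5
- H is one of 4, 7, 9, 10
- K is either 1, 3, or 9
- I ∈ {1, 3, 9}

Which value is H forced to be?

10

G, I, K between them cover only {1, 3, 9} — a naked triple. Remove those values from H, J, L, N.
J must be 7 (only option left). Strike 7 from H.
L's domain is down to {5}, so L = 5. Remove 5 from M.
N must be 4 (only option left). So H can't be 4.
So H = 10.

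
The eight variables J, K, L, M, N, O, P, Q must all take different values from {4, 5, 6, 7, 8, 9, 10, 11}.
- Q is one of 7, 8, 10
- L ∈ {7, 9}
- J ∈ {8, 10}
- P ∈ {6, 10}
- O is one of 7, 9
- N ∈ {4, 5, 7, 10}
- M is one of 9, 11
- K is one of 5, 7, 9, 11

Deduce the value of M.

11

The 8 variables draw from only 8 values {4, 5, 6, 7, 8, 9, 10, 11}, so each is used; only N can be 4, hence N = 4.
Among the 7 still-open variables, 5 fits only K (and all 7 values in {5, 6, 7, 8, 9, 10, 11} must be used), so K = 5.
Among the 6 still-open variables, 6 fits only P (and all 6 values in {6, 7, 8, 9, 10, 11} must be used), so P = 6.
The 5 still-open variables together cover exactly {7, 8, 9, 10, 11} — 5 values for 5 variables — and 11 appears only in M's list, so M = 11.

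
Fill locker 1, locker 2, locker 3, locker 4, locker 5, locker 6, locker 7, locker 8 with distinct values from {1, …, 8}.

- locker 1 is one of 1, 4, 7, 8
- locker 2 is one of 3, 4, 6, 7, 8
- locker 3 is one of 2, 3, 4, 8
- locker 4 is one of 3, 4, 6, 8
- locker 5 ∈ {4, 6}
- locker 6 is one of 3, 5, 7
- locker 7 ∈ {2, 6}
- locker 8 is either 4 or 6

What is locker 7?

2

Among the 8 variables, 1 fits only locker 1 (and all 8 values in {1, 2, 3, 4, 5, 6, 7, 8} must be used), so locker 1 = 1.
Among the 7 still-open variables, 5 fits only locker 6 (and all 7 values in {2, 3, 4, 5, 6, 7, 8} must be used), so locker 6 = 5.
The 6 still-open variables together cover exactly {2, 3, 4, 6, 7, 8} — 6 values for 6 variables — and 7 appears only in locker 2's list, so locker 2 = 7.
locker 5 and locker 8 between them cover only {4, 6} — a naked pair. Remove those values from locker 3, locker 4, locker 7.
So locker 7 = 2.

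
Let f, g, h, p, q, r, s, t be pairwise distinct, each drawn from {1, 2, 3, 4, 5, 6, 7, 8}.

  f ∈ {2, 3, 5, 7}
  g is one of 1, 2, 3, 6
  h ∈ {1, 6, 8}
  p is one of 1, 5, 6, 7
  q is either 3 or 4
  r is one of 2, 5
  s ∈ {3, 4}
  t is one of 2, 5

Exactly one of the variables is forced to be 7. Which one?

f

Among the 8 variables, 8 fits only h (and all 8 values in {1, 2, 3, 4, 5, 6, 7, 8} must be used), so h = 8.
The 2 variables q and s are confined to {3, 4}, which locks those values in; drop them from f, g.
r and t between them cover only {2, 5} — a naked pair. Remove those values from f, g, p.
So 7 goes to f.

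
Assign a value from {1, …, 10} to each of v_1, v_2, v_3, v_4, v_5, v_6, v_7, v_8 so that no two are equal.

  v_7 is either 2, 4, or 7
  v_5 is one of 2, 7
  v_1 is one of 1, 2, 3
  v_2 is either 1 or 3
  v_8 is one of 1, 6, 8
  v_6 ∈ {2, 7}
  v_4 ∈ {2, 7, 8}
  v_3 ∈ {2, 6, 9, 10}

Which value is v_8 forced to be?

v_5 and v_6 share exactly the 2 values {2, 7}; by pigeonhole those values go to them, so strike 2, 7 from v_1, v_3, v_4, v_7.
v_4's domain is down to {8}, so v_4 = 8. So v_8 can't be 8.
That leaves v_7 = 4.
v_1 and v_2 between them cover only {1, 3} — a naked pair. Remove those values from v_8.
So v_8 = 6.

6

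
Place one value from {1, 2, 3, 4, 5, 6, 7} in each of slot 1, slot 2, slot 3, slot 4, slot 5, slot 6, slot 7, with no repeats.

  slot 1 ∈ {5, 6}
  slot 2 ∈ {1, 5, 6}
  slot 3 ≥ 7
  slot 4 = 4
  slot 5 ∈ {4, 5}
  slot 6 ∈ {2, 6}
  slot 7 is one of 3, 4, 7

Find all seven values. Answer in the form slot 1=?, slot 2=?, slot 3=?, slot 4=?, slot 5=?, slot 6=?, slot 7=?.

slot 3's domain is down to {7}, so slot 3 = 7. So slot 7 can't be 7.
That leaves slot 4 = 4. Eliminate 4 elsewhere: slot 5, slot 7.
slot 5 must be 5 (only option left). Eliminate 5 elsewhere: slot 1, slot 2.
slot 7 must be 3 (only option left).
slot 1 must be 6 (only option left). So slot 2, slot 6 can't be 6.
slot 2 must be 1 (only option left).
slot 6's domain is down to {2}, so slot 6 = 2.

slot 1=6, slot 2=1, slot 3=7, slot 4=4, slot 5=5, slot 6=2, slot 7=3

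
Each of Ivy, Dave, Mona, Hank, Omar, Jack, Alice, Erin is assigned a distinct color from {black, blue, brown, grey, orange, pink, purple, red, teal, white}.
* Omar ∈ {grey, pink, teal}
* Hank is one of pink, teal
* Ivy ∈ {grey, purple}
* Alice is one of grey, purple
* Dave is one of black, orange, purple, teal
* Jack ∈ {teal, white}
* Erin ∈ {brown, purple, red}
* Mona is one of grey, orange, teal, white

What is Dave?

black

The 2 variables Ivy and Alice are confined to {grey, purple}, which locks those values in; drop them from Dave, Mona, Omar, Erin.
Hank and Omar share exactly the 2 values {pink, teal}; by pigeonhole those values go to them, so strike pink, teal from Dave, Mona, Jack.
That leaves Jack = white. Remove white from Mona.
Mona must be orange (only option left). Eliminate orange elsewhere: Dave.
So Dave = black.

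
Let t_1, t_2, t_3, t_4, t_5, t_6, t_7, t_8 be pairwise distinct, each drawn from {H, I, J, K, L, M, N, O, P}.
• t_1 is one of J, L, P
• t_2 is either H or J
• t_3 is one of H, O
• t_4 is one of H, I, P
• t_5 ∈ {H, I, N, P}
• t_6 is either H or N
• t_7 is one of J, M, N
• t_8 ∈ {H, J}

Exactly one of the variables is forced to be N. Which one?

Among the 8 variables, L fits only t_1 (and all 8 values in {H, I, J, L, M, N, O, P} must be used), so t_1 = L.
Among the 7 still-open variables, M fits only t_7 (and all 7 values in {H, I, J, M, N, O, P} must be used), so t_7 = M.
Among the 6 still-open variables, O fits only t_3 (and all 6 values in {H, I, J, N, O, P} must be used), so t_3 = O.
t_2 and t_8 share exactly the 2 values {H, J}; by pigeonhole those values go to them, so strike H, J from t_4, t_5, t_6.
So N goes to t_6.

t_6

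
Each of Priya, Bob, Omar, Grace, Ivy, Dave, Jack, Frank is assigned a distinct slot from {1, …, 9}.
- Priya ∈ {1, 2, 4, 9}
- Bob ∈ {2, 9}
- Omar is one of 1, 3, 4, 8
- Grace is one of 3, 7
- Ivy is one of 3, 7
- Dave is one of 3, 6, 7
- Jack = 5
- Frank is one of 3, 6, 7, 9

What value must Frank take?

Jack must be 5 (only option left).
Grace and Ivy between them cover only {3, 7} — a naked pair. Remove those values from Omar, Dave, Frank.
Dave must be 6 (only option left). So Frank can't be 6.
So Frank = 9.

9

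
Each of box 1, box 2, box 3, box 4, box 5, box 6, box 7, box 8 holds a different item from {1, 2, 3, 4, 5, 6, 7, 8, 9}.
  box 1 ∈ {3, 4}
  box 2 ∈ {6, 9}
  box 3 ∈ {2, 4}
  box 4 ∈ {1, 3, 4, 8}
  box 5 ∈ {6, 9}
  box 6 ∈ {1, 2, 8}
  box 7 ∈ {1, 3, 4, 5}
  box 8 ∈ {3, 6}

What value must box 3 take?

The 8 variables together cover exactly {1, 2, 3, 4, 5, 6, 8, 9} — 8 values for 8 variables — and 5 appears only in box 7's list, so box 7 = 5.
box 2 and box 5 share exactly the 2 values {6, 9}; by pigeonhole those values go to them, so strike 6, 9 from box 8.
box 8's domain is down to {3}, so box 8 = 3. Eliminate 3 elsewhere: box 1, box 4.
That leaves box 1 = 4. Remove 4 from box 3, box 4.
So box 3 = 2.

2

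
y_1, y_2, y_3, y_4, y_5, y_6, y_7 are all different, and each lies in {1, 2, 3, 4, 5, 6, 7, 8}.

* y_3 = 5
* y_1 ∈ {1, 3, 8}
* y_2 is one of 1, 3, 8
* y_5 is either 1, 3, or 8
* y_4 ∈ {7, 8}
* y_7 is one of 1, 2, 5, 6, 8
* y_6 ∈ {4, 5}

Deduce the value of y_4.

7

y_3 must be 5 (only option left). Remove 5 from y_6, y_7.
That leaves y_6 = 4.
y_1, y_2, y_5 between them cover only {1, 3, 8} — a naked triple. Remove those values from y_4, y_7.
So y_4 = 7.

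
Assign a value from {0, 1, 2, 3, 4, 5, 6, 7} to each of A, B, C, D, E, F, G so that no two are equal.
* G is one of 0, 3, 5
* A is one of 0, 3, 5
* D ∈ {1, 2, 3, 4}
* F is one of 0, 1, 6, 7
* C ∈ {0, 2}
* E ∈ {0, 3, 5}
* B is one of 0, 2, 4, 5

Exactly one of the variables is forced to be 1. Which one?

A, E, G share exactly the 3 values {0, 3, 5}; by pigeonhole those values go to them, so strike 0, 3, 5 from B, C, D, F.
C's domain is down to {2}, so C = 2. Eliminate 2 elsewhere: B, D.
That leaves B = 4. Remove 4 from D.
So 1 goes to D.

D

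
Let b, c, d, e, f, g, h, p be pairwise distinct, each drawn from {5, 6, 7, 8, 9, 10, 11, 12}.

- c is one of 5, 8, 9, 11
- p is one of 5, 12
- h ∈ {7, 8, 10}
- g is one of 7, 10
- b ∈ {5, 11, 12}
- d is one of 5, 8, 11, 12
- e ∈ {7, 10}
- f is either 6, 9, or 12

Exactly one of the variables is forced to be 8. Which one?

Among the 8 variables, 6 fits only f (and all 8 values in {5, 6, 7, 8, 9, 10, 11, 12} must be used), so f = 6.
The 7 still-open variables together cover exactly {5, 7, 8, 9, 10, 11, 12} — 7 values for 7 variables — and 9 appears only in c's list, so c = 9.
The 2 variables e and g are confined to {7, 10}, which locks those values in; drop them from h.
So 8 goes to h.

h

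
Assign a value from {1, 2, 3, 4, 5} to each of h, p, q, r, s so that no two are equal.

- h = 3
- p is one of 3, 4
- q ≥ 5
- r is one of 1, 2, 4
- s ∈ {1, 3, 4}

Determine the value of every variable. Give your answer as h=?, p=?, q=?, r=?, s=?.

h=3, p=4, q=5, r=2, s=1

h has just one choice, so h = 3. Remove 3 from p, s.
p's domain is down to {4}, so p = 4. Remove 4 from r, s.
q's domain is down to {5}, so q = 5.
s's domain is down to {1}, so s = 1. So r can't be 1.
r has just one choice, so r = 2.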